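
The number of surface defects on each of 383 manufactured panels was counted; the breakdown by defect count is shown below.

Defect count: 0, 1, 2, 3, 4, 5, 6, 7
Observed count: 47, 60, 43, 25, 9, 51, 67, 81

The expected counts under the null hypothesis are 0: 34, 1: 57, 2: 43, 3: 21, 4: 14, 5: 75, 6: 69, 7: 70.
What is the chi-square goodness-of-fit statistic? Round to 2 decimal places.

χ² = (47−34)²/34 + (60−57)²/57 + (43−43)²/43 + (25−21)²/21 + (9−14)²/14 + (51−75)²/75 + (67−69)²/69 + (81−70)²/70
   = 4.971 + 0.158 + 0.000 + 0.762 + 1.786 + 7.680 + 0.058 + 1.729
Sum = 17.14

17.14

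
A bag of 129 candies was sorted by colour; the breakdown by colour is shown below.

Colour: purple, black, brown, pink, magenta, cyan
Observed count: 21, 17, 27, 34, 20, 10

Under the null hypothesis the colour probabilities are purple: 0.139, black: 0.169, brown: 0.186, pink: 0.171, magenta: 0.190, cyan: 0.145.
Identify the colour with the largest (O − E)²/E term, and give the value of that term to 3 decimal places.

Expected counts E_i = n·p_i: 129×0.139 = 17.931, 129×0.169 = 21.801, 129×0.186 = 23.994, 129×0.171 = 22.059, 129×0.190 = 24.51, 129×0.145 = 18.705.
χ² = (21−17.931)²/17.931 + (17−21.801)²/21.801 + (27−23.994)²/23.994 + (34−22.059)²/22.059 + (20−24.51)²/24.51 + (10−18.705)²/18.705
   = 0.5253 + 1.0573 + 0.3766 + 6.4639 + 0.8299 + 4.0512
The largest term is for pink: 6.464.

pink, 6.464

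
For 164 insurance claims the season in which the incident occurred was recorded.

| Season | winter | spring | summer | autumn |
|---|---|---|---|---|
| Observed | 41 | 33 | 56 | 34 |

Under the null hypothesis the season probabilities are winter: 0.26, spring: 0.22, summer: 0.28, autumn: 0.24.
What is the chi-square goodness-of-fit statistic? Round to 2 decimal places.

Expected counts E_i = n·p_i: 164×0.26 = 42.64, 164×0.22 = 36.08, 164×0.28 = 45.92, 164×0.24 = 39.36.
winter: (41 − 42.64)²/42.64 = 2.6896/42.64 = 0.063
spring: (33 − 36.08)²/36.08 = 9.4864/36.08 = 0.263
summer: (56 − 45.92)²/45.92 = 101.6064/45.92 = 2.213
autumn: (34 − 39.36)²/39.36 = 28.7296/39.36 = 0.730
Sum = 3.27

3.27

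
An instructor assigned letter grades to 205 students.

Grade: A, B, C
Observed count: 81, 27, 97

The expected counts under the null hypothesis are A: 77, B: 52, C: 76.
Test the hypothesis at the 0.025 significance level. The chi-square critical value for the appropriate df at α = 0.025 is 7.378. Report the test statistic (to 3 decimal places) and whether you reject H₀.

18.030; reject

χ² = (81−77)²/77 + (27−52)²/52 + (97−76)²/76
   = 0.2078 + 12.0192 + 5.8026
Sum = 18.030
df = 2. Since 18.030 > 7.378, we reject H₀.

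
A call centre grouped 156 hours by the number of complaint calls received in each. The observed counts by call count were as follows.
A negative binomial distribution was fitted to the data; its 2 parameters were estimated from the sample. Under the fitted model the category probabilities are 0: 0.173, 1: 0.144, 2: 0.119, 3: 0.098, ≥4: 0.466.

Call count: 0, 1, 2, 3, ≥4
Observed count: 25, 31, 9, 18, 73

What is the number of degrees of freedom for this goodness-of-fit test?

There are k = 5 categories and 2 parameters estimated from the data, so df = 5 − 1 − 2 = 2.

2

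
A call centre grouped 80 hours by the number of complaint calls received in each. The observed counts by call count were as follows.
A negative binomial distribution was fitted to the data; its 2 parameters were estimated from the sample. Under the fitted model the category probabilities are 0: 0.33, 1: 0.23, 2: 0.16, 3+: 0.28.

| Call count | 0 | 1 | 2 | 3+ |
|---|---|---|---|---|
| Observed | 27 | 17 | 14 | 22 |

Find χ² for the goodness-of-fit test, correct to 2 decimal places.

0.24

Expected counts E_i = n·p_i: 80×0.33 = 26.4, 80×0.23 = 18.4, 80×0.16 = 12.8, 80×0.28 = 22.4.
cat         O        E   (O−E)²/E
0          27     26.4      0.014
1          17     18.4      0.107
2          14     12.8      0.113
3+         22     22.4      0.007
Sum = 0.24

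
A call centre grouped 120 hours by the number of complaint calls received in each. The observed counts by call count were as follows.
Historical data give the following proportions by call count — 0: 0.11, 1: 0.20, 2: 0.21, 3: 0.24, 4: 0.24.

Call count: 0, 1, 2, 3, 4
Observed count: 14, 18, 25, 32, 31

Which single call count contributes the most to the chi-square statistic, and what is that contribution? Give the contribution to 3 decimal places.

1, 1.500

Expected counts E_i = n·p_i: 120×0.11 = 13.2, 120×0.20 = 24, 120×0.21 = 25.2, 120×0.24 = 28.8, 120×0.24 = 28.8.
0: (14 − 13.2)²/13.2 = 0.64/13.2 = 0.0485
1: (18 − 24)²/24 = 36/24 = 1.5000
2: (25 − 25.2)²/25.2 = 0.04/25.2 = 0.0016
3: (32 − 28.8)²/28.8 = 10.24/28.8 = 0.3556
4: (31 − 28.8)²/28.8 = 4.84/28.8 = 0.1681
The largest term is for 1: 1.500.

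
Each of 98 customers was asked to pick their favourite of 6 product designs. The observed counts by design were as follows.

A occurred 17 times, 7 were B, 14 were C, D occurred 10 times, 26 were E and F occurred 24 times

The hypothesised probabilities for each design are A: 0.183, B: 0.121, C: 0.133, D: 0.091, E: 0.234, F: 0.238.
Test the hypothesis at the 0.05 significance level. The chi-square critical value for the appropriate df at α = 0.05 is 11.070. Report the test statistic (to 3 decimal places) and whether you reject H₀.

2.672; do not reject

Expected counts E_i = n·p_i: 98×0.183 = 17.934, 98×0.121 = 11.858, 98×0.133 = 13.034, 98×0.091 = 8.918, 98×0.234 = 22.932, 98×0.238 = 23.324.
χ² = (17−17.934)²/17.934 + (7−11.858)²/11.858 + (14−13.034)²/13.034 + (10−8.918)²/8.918 + (26−22.932)²/22.932 + (24−23.324)²/23.324
   = 0.0486 + 1.9902 + 0.0716 + 0.1313 + 0.4105 + 0.0196
Sum = 2.672
df = 5. Since 2.672 < 11.070, we do not reject H₀.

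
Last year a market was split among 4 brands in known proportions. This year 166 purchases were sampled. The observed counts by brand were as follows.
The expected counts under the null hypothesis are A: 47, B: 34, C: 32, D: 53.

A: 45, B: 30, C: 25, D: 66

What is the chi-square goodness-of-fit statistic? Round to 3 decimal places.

χ² = (45−47)²/47 + (30−34)²/34 + (25−32)²/32 + (66−53)²/53
   = 0.0851 + 0.4706 + 1.5313 + 3.1887
Sum = 5.276

5.276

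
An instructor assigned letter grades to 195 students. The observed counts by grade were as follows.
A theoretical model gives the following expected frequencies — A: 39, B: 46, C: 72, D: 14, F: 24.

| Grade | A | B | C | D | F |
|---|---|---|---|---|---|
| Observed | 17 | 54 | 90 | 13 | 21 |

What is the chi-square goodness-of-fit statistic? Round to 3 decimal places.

18.748

A: (17 − 39)²/39 = 484/39 = 12.4103
B: (54 − 46)²/46 = 64/46 = 1.3913
C: (90 − 72)²/72 = 324/72 = 4.5000
D: (13 − 14)²/14 = 1/14 = 0.0714
F: (21 − 24)²/24 = 9/24 = 0.3750
Sum = 18.748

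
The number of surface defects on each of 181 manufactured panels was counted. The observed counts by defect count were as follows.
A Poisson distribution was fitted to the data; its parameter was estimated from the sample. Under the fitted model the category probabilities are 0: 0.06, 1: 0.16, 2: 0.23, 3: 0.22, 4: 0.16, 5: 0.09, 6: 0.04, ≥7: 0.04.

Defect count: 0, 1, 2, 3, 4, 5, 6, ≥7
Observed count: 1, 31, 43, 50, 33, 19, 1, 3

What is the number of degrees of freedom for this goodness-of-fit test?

There are k = 8 categories and 1 parameter estimated from the data, so df = 8 − 1 − 1 = 6.

6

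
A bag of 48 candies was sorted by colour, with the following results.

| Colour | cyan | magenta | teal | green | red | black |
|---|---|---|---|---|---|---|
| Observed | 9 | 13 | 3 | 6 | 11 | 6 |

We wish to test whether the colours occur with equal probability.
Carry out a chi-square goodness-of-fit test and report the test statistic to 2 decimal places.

Expected count for each of the 6 categories: 48/6 = 8.
cat          O        E   (O−E)²/E
cyan         9        8      0.125
magenta     13        8      3.125
teal         3        8      3.125
green        6        8      0.500
red         11        8      1.125
black        6        8      0.500
Sum = 8.50

8.50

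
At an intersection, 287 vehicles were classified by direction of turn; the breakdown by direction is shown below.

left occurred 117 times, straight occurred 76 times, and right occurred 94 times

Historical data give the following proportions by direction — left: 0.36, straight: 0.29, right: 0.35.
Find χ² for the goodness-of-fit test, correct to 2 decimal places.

Expected counts E_i = n·p_i: 287×0.36 = 103.32, 287×0.29 = 83.23, 287×0.35 = 100.45.
χ² = (117−103.32)²/103.32 + (76−83.23)²/83.23 + (94−100.45)²/100.45
   = 1.811 + 0.628 + 0.414
Sum = 2.85

2.85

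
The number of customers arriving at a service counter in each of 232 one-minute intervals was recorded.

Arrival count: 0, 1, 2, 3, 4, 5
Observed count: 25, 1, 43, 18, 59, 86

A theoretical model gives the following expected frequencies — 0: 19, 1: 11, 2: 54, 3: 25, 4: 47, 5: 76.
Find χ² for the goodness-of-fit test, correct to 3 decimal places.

19.566

0: (25 − 19)²/19 = 36/19 = 1.8947
1: (1 − 11)²/11 = 100/11 = 9.0909
2: (43 − 54)²/54 = 121/54 = 2.2407
3: (18 − 25)²/25 = 49/25 = 1.9600
4: (59 − 47)²/47 = 144/47 = 3.0638
5: (86 − 76)²/76 = 100/76 = 1.3158
Sum = 19.566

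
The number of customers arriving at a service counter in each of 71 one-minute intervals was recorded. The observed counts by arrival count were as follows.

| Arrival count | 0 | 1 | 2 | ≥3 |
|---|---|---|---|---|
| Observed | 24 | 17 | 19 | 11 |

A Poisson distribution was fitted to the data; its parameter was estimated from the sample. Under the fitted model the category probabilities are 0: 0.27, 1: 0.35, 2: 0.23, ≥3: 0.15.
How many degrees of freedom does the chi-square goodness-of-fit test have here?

There are k = 4 categories and 1 parameter estimated from the data, so df = 4 − 1 − 1 = 2.

2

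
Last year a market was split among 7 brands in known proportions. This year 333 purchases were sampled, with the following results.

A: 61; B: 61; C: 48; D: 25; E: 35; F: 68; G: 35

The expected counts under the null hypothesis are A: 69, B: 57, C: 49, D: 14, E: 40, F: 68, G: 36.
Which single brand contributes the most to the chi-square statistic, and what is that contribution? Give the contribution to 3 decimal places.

cat         O        E   (O−E)²/E
A          61       69     0.9275
B          61       57     0.2807
C          48       49     0.0204
D          25       14     8.6429
E          35       40     0.6250
F          68       68     0.0000
G          35       36     0.0278
The largest term is for D: 8.643.

D, 8.643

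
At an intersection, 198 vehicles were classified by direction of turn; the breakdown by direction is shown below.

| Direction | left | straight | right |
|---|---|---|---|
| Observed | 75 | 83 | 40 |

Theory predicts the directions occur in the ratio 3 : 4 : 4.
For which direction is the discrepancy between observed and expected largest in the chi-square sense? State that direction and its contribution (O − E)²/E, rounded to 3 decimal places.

Ratio total = 11. Expected counts: 198×3/11 = 54, 198×4/11 = 72, 198×4/11 = 72.
left: (75 − 54)²/54 = 441/54 = 8.1667
straight: (83 − 72)²/72 = 121/72 = 1.6806
right: (40 − 72)²/72 = 1024/72 = 14.2222
The largest term is for right: 14.222.

right, 14.222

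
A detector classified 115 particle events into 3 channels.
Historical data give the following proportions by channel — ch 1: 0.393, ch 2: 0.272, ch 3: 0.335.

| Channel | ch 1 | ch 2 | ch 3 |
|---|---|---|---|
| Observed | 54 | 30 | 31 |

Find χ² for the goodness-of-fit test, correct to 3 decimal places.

Expected counts E_i = n·p_i: 115×0.393 = 45.195, 115×0.272 = 31.28, 115×0.335 = 38.525.
cat         O        E   (O−E)²/E
ch 1       54   45.195     1.7154
ch 2       30    31.28     0.0524
ch 3       31   38.525     1.4698
Sum = 3.238

3.238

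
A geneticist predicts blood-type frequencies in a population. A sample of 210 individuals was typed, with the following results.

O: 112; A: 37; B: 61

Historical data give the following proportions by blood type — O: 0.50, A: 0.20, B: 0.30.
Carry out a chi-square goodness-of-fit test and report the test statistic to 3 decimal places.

1.125

Expected counts E_i = n·p_i: 210×0.50 = 105, 210×0.20 = 42, 210×0.30 = 63.
cat         O        E   (O−E)²/E
O         112      105     0.4667
A          37       42     0.5952
B          61       63     0.0635
Sum = 1.125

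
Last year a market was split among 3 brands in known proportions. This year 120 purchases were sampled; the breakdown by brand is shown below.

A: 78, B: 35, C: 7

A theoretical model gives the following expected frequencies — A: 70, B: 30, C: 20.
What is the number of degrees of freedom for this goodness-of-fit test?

2

There are k = 3 categories and no parameters were estimated from the data, so df = 3 − 1 = 2.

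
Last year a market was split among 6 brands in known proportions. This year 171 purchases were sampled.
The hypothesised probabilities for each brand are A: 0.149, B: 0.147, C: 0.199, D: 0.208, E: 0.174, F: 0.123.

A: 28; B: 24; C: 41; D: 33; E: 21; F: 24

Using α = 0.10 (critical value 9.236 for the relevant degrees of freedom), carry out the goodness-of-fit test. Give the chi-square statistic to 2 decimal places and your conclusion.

Expected counts E_i = n·p_i: 171×0.149 = 25.479, 171×0.147 = 25.137, 171×0.199 = 34.029, 171×0.208 = 35.568, 171×0.174 = 29.754, 171×0.123 = 21.033.
A: (28 − 25.479)²/25.479 = 6.355441/25.479 = 0.249
B: (24 − 25.137)²/25.137 = 1.292769/25.137 = 0.051
C: (41 − 34.029)²/34.029 = 48.594841/34.029 = 1.428
D: (33 − 35.568)²/35.568 = 6.594624/35.568 = 0.185
E: (21 − 29.754)²/29.754 = 76.632516/29.754 = 2.576
F: (24 − 21.033)²/21.033 = 8.803089/21.033 = 0.419
Sum = 4.91
df = 5. Since 4.91 < 9.236, we do not reject H₀.

4.91; do not reject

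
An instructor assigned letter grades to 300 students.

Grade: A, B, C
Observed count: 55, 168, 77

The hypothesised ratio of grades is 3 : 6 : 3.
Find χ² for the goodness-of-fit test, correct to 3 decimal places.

Ratio total = 12. Expected counts: 300×3/12 = 75, 300×6/12 = 150, 300×3/12 = 75.
χ² = (55−75)²/75 + (168−150)²/150 + (77−75)²/75
   = 5.3333 + 2.1600 + 0.0533
Sum = 7.547

7.547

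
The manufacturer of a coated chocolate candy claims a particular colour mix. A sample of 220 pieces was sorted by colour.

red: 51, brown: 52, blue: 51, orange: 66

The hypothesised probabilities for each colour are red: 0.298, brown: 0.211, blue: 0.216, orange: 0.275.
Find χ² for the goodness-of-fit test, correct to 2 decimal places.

4.66

Expected counts E_i = n·p_i: 220×0.298 = 65.56, 220×0.211 = 46.42, 220×0.216 = 47.52, 220×0.275 = 60.5.
χ² = (51−65.56)²/65.56 + (52−46.42)²/46.42 + (51−47.52)²/47.52 + (66−60.5)²/60.5
   = 3.234 + 0.671 + 0.255 + 0.500
Sum = 4.66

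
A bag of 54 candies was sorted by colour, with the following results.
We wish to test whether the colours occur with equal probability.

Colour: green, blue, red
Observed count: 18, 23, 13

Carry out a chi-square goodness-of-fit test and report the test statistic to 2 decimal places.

2.78

Under H₀ each category has probability 1/3, so each expected count is 54/3 = 18.
cat         O        E   (O−E)²/E
green      18       18      0.000
blue       23       18      1.389
red        13       18      1.389
Sum = 2.78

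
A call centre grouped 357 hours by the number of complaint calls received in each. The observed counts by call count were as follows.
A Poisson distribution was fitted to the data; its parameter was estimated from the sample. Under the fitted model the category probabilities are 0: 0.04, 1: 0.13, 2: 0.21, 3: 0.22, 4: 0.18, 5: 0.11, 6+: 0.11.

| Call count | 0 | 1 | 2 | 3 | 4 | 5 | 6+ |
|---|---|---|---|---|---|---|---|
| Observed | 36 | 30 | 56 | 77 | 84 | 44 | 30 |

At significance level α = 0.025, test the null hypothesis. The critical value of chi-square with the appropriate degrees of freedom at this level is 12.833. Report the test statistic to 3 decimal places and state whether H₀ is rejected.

Expected counts E_i = n·p_i: 357×0.04 = 14.28, 357×0.13 = 46.41, 357×0.21 = 74.97, 357×0.22 = 78.54, 357×0.18 = 64.26, 357×0.11 = 39.27, 357×0.11 = 39.27.
cat         O        E   (O−E)²/E
0          36    14.28    33.0363
1          30    46.41     5.8024
2          56    74.97     4.8001
3          77    78.54     0.0302
4          84    64.26     6.0639
5          44    39.27     0.5697
6+         30    39.27     2.1883
Sum = 52.491
df = 5. Since 52.491 > 12.833, we reject H₀.

52.491; reject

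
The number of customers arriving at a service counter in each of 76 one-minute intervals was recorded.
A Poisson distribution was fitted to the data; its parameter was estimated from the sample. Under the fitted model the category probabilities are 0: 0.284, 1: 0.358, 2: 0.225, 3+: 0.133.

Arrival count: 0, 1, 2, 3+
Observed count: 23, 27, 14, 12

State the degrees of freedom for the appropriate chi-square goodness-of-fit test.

There are k = 4 categories and 1 parameter estimated from the data, so df = 4 − 1 − 1 = 2.

2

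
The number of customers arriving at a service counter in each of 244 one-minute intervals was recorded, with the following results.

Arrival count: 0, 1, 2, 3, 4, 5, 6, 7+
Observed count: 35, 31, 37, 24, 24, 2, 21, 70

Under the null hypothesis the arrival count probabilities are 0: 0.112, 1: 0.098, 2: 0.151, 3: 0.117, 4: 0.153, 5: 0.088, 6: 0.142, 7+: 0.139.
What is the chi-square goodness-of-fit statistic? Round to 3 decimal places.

Expected counts E_i = n·p_i: 244×0.112 = 27.328, 244×0.098 = 23.912, 244×0.151 = 36.844, 244×0.117 = 28.548, 244×0.153 = 37.332, 244×0.088 = 21.472, 244×0.142 = 34.648, 244×0.139 = 33.916.
0: (35 − 27.328)²/27.328 = 58.859584/27.328 = 2.1538
1: (31 − 23.912)²/23.912 = 50.239744/23.912 = 2.1010
2: (37 − 36.844)²/36.844 = 0.024336/36.844 = 0.0007
3: (24 − 28.548)²/28.548 = 20.684304/28.548 = 0.7245
4: (24 − 37.332)²/37.332 = 177.742224/37.332 = 4.7611
5: (2 − 21.472)²/21.472 = 379.158784/21.472 = 17.6583
6: (21 − 34.648)²/34.648 = 186.267904/34.648 = 5.3760
7+: (70 − 33.916)²/33.916 = 1302.055056/33.916 = 38.3906
Sum = 71.166

71.166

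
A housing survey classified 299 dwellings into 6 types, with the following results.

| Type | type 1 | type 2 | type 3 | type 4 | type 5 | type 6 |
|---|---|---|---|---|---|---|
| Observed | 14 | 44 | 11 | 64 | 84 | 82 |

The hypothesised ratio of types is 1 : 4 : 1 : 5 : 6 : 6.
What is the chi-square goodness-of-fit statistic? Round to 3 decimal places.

Ratio total = 23. Expected counts: 299×1/23 = 13, 299×4/23 = 52, 299×1/23 = 13, 299×5/23 = 65, 299×6/23 = 78, 299×6/23 = 78.
cat         O        E   (O−E)²/E
type 1     14       13     0.0769
type 2     44       52     1.2308
type 3     11       13     0.3077
type 4     64       65     0.0154
type 5     84       78     0.4615
type 6     82       78     0.2051
Sum = 2.297

2.297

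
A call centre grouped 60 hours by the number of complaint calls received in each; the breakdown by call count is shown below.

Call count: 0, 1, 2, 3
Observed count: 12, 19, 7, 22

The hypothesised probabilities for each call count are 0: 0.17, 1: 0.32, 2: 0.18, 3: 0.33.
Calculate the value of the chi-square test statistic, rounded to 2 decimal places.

1.90

Expected counts E_i = n·p_i: 60×0.17 = 10.2, 60×0.32 = 19.2, 60×0.18 = 10.8, 60×0.33 = 19.8.
0: (12 − 10.2)²/10.2 = 3.24/10.2 = 0.318
1: (19 − 19.2)²/19.2 = 0.04/19.2 = 0.002
2: (7 − 10.8)²/10.8 = 14.44/10.8 = 1.337
3: (22 − 19.8)²/19.8 = 4.84/19.8 = 0.244
Sum = 1.90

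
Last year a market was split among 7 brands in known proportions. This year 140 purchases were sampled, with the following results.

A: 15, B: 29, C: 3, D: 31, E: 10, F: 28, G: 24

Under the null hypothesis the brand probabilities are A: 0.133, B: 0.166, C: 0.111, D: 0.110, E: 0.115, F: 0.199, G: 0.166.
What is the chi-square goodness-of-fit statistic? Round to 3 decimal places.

Expected counts E_i = n·p_i: 140×0.133 = 18.62, 140×0.166 = 23.24, 140×0.111 = 15.54, 140×0.110 = 15.4, 140×0.115 = 16.1, 140×0.199 = 27.86, 140×0.166 = 23.24.
cat         O        E   (O−E)²/E
A          15    18.62     0.7038
B          29    23.24     1.4276
C           3    15.54    10.1192
D          31     15.4    15.8026
E          10     16.1     2.3112
F          28    27.86     0.0007
G          24    23.24     0.0249
Sum = 30.390

30.390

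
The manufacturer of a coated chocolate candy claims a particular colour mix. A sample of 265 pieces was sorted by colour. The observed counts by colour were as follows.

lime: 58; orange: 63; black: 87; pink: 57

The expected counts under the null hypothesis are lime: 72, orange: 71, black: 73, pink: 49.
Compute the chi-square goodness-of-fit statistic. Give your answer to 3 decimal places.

7.615

lime: (58 − 72)²/72 = 196/72 = 2.7222
orange: (63 − 71)²/71 = 64/71 = 0.9014
black: (87 − 73)²/73 = 196/73 = 2.6849
pink: (57 − 49)²/49 = 64/49 = 1.3061
Sum = 7.615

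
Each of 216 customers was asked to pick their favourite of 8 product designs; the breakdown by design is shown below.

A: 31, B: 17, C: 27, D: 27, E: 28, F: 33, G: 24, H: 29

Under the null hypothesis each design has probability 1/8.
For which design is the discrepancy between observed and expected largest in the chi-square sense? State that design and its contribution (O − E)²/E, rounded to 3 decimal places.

Expected count for each of the 8 categories: 216/8 = 27.
χ² = (31−27)²/27 + (17−27)²/27 + (27−27)²/27 + (27−27)²/27 + (28−27)²/27 + (33−27)²/27 + (24−27)²/27 + (29−27)²/27
   = 0.5926 + 3.7037 + 0.0000 + 0.0000 + 0.0370 + 1.3333 + 0.3333 + 0.1481
The largest term is for B: 3.704.

B, 3.704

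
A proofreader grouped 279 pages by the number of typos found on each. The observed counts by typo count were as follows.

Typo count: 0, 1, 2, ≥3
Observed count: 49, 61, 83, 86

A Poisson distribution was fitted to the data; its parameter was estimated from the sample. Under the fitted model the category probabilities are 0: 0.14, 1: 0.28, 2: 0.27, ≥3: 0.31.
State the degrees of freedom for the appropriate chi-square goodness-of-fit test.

There are k = 4 categories and 1 parameter estimated from the data, so df = 4 − 1 − 1 = 2.

2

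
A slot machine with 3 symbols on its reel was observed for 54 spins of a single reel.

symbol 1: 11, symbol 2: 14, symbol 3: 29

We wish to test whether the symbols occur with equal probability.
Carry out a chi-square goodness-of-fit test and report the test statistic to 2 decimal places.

10.33

Expected count for each of the 3 categories: 54/3 = 18.
cat           O        E   (O−E)²/E
symbol 1     11       18      2.722
symbol 2     14       18      0.889
symbol 3     29       18      6.722
Sum = 10.33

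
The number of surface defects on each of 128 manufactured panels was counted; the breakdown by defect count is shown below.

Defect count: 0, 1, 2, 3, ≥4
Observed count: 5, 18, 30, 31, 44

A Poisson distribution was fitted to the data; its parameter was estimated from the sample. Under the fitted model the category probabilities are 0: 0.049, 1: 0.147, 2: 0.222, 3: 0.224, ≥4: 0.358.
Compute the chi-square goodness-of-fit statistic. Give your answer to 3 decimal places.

0.643

Expected counts E_i = n·p_i: 128×0.049 = 6.272, 128×0.147 = 18.816, 128×0.222 = 28.416, 128×0.224 = 28.672, 128×0.358 = 45.824.
χ² = (5−6.272)²/6.272 + (18−18.816)²/18.816 + (30−28.416)²/28.416 + (31−28.672)²/28.672 + (44−45.824)²/45.824
   = 0.2580 + 0.0354 + 0.0883 + 0.1890 + 0.0726
Sum = 0.643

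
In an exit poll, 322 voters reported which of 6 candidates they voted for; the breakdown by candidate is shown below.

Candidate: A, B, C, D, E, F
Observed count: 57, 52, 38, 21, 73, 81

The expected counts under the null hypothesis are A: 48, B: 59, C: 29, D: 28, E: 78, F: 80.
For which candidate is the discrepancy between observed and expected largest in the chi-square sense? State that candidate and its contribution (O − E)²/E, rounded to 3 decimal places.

A: (57 − 48)²/48 = 81/48 = 1.6875
B: (52 − 59)²/59 = 49/59 = 0.8305
C: (38 − 29)²/29 = 81/29 = 2.7931
D: (21 − 28)²/28 = 49/28 = 1.7500
E: (73 − 78)²/78 = 25/78 = 0.3205
F: (81 − 80)²/80 = 1/80 = 0.0125
The largest term is for C: 2.793.

C, 2.793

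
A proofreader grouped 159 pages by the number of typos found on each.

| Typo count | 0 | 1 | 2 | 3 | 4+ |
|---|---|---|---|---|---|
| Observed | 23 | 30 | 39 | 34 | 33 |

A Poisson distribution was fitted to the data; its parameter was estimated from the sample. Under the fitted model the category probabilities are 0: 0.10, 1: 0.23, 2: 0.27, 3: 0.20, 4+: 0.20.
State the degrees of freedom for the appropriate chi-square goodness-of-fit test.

There are k = 5 categories and 1 parameter estimated from the data, so df = 5 − 1 − 1 = 3.

3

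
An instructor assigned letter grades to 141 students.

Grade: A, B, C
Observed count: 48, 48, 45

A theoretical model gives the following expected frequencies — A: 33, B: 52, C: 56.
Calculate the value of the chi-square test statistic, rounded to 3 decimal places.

χ² = (48−33)²/33 + (48−52)²/52 + (45−56)²/56
   = 6.8182 + 0.3077 + 2.1607
Sum = 9.287

9.287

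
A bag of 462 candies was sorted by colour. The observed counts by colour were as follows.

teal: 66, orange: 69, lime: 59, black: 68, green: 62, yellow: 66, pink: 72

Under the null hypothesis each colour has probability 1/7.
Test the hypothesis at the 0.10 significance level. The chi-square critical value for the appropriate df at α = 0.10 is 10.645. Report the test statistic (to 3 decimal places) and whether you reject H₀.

1.727; do not reject

Expected count for each of the 7 categories: 462/7 = 66.
teal: (66 − 66)²/66 = 0/66 = 0.0000
orange: (69 − 66)²/66 = 9/66 = 0.1364
lime: (59 − 66)²/66 = 49/66 = 0.7424
black: (68 − 66)²/66 = 4/66 = 0.0606
green: (62 − 66)²/66 = 16/66 = 0.2424
yellow: (66 − 66)²/66 = 0/66 = 0.0000
pink: (72 − 66)²/66 = 36/66 = 0.5455
Sum = 1.727
df = 6. Since 1.727 < 10.645, we do not reject H₀.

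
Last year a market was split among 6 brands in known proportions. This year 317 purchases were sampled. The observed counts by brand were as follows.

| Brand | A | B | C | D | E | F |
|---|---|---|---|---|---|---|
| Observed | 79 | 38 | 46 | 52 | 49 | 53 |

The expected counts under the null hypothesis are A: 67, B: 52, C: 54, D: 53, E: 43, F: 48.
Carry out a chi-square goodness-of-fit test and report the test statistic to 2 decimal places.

8.48

χ² = (79−67)²/67 + (38−52)²/52 + (46−54)²/54 + (52−53)²/53 + (49−43)²/43 + (53−48)²/48
   = 2.149 + 3.769 + 1.185 + 0.019 + 0.837 + 0.521
Sum = 8.48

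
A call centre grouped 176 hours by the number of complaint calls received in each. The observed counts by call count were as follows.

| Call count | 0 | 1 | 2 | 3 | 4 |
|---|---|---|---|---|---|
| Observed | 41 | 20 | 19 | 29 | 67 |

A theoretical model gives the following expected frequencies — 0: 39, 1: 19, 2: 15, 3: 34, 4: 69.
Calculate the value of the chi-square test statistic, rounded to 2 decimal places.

2.02

0: (41 − 39)²/39 = 4/39 = 0.103
1: (20 − 19)²/19 = 1/19 = 0.053
2: (19 − 15)²/15 = 16/15 = 1.067
3: (29 − 34)²/34 = 25/34 = 0.735
4: (67 − 69)²/69 = 4/69 = 0.058
Sum = 2.02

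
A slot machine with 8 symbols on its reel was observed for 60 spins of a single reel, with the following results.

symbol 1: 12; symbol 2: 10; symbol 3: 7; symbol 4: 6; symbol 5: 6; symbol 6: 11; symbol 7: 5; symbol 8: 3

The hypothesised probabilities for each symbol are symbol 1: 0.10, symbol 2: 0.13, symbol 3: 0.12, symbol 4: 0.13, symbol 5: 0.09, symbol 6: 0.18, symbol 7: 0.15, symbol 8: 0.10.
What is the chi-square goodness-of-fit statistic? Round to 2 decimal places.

Expected counts E_i = n·p_i: 60×0.10 = 6, 60×0.13 = 7.8, 60×0.12 = 7.2, 60×0.13 = 7.8, 60×0.09 = 5.4, 60×0.18 = 10.8, 60×0.15 = 9, 60×0.10 = 6.
χ² = (12−6)²/6 + (10−7.8)²/7.8 + (7−7.2)²/7.2 + (6−7.8)²/7.8 + (6−5.4)²/5.4 + (11−10.8)²/10.8 + (5−9)²/9 + (3−6)²/6
   = 6.000 + 0.621 + 0.006 + 0.415 + 0.067 + 0.004 + 1.778 + 1.500
Sum = 10.39

10.39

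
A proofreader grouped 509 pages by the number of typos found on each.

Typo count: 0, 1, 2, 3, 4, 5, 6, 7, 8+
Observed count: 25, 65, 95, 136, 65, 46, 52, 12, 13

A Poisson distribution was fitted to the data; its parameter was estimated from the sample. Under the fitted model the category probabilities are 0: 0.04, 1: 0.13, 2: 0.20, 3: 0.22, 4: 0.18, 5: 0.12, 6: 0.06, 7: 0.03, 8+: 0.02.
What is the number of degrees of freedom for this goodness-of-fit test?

There are k = 9 categories and 1 parameter estimated from the data, so df = 9 − 1 − 1 = 7.

7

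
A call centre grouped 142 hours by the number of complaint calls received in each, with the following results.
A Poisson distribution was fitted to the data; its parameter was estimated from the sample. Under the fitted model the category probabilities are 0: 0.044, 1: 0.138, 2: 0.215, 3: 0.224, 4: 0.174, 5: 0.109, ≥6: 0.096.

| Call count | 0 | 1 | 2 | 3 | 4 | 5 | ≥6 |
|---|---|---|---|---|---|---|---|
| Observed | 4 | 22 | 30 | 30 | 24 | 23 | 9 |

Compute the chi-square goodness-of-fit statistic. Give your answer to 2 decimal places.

Expected counts E_i = n·p_i: 142×0.044 = 6.248, 142×0.138 = 19.596, 142×0.215 = 30.53, 142×0.224 = 31.808, 142×0.174 = 24.708, 142×0.109 = 15.478, 142×0.096 = 13.632.
χ² = (4−6.248)²/6.248 + (22−19.596)²/19.596 + (30−30.53)²/30.53 + (30−31.808)²/31.808 + (24−24.708)²/24.708 + (23−15.478)²/15.478 + (9−13.632)²/13.632
   = 0.809 + 0.295 + 0.009 + 0.103 + 0.020 + 3.656 + 1.574
Sum = 6.47

6.47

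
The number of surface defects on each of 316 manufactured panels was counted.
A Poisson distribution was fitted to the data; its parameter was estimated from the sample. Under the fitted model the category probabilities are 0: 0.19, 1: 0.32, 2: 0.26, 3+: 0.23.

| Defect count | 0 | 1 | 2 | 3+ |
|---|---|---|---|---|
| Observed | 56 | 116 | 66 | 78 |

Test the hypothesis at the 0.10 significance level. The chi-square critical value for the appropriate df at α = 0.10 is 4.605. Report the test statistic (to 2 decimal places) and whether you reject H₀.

6.03; reject

Expected counts E_i = n·p_i: 316×0.19 = 60.04, 316×0.32 = 101.12, 316×0.26 = 82.16, 316×0.23 = 72.68.
cat         O        E   (O−E)²/E
0          56    60.04      0.272
1         116   101.12      2.190
2          66    82.16      3.179
3+         78    72.68      0.389
Sum = 6.03
df = 2. Since 6.03 > 4.605, we reject H₀.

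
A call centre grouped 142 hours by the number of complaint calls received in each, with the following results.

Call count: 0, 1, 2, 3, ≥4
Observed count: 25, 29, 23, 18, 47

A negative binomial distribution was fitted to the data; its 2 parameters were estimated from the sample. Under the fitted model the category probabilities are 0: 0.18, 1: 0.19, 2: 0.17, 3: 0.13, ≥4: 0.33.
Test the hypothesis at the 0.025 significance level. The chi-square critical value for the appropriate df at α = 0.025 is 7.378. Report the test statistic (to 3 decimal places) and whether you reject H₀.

Expected counts E_i = n·p_i: 142×0.18 = 25.56, 142×0.19 = 26.98, 142×0.17 = 24.14, 142×0.13 = 18.46, 142×0.33 = 46.86.
0: (25 − 25.56)²/25.56 = 0.3136/25.56 = 0.0123
1: (29 − 26.98)²/26.98 = 4.0804/26.98 = 0.1512
2: (23 − 24.14)²/24.14 = 1.2996/24.14 = 0.0538
3: (18 − 18.46)²/18.46 = 0.2116/18.46 = 0.0115
≥4: (47 − 46.86)²/46.86 = 0.0196/46.86 = 0.0004
Sum = 0.229
df = 2. Since 0.229 < 7.378, we do not reject H₀.

0.229; do not reject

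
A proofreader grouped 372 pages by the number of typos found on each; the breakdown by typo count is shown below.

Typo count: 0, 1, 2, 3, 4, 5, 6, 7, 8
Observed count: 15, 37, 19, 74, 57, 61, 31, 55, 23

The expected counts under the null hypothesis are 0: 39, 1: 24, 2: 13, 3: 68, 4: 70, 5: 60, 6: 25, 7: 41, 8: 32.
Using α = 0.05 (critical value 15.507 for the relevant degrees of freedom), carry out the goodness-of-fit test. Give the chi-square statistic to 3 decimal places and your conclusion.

cat         O        E   (O−E)²/E
0          15       39    14.7692
1          37       24     7.0417
2          19       13     2.7692
3          74       68     0.5294
4          57       70     2.4143
5          61       60     0.0167
6          31       25     1.4400
7          55       41     4.7805
8          23       32     2.5313
Sum = 36.292
df = 8. Since 36.292 > 15.507, we reject H₀.

36.292; reject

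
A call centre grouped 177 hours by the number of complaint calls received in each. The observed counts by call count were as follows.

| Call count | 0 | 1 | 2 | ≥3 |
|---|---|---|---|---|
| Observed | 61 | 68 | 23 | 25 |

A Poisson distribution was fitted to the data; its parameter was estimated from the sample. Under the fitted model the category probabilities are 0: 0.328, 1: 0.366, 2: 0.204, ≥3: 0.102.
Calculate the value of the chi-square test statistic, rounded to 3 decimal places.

7.740

Expected counts E_i = n·p_i: 177×0.328 = 58.056, 177×0.366 = 64.782, 177×0.204 = 36.108, 177×0.102 = 18.054.
cat         O        E   (O−E)²/E
0          61   58.056     0.1493
1          68   64.782     0.1599
2          23   36.108     4.7585
≥3         25   18.054     2.6724
Sum = 7.740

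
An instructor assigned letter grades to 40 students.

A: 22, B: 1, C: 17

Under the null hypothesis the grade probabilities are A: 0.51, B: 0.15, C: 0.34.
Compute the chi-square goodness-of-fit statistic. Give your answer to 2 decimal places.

5.14

Expected counts E_i = n·p_i: 40×0.51 = 20.4, 40×0.15 = 6, 40×0.34 = 13.6.
A: (22 − 20.4)²/20.4 = 2.56/20.4 = 0.125
B: (1 − 6)²/6 = 25/6 = 4.167
C: (17 − 13.6)²/13.6 = 11.56/13.6 = 0.850
Sum = 5.14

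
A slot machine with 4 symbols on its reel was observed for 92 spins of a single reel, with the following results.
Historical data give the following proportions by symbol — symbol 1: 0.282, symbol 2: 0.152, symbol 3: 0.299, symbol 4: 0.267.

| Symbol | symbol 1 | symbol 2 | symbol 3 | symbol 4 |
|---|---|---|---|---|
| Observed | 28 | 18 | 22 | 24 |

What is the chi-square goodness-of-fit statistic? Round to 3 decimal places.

2.432

Expected counts E_i = n·p_i: 92×0.282 = 25.944, 92×0.152 = 13.984, 92×0.299 = 27.508, 92×0.267 = 24.564.
χ² = (28−25.944)²/25.944 + (18−13.984)²/13.984 + (22−27.508)²/27.508 + (24−24.564)²/24.564
   = 0.1629 + 1.1533 + 1.1029 + 0.0129
Sum = 2.432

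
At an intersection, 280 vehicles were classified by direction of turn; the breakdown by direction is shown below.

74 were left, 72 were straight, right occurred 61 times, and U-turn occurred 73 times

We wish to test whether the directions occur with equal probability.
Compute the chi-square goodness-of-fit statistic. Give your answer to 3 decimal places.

1.571

Expected count for each of the 4 categories: 280/4 = 70.
χ² = (74−70)²/70 + (72−70)²/70 + (61−70)²/70 + (73−70)²/70
   = 0.2286 + 0.0571 + 1.1571 + 0.1286
Sum = 1.571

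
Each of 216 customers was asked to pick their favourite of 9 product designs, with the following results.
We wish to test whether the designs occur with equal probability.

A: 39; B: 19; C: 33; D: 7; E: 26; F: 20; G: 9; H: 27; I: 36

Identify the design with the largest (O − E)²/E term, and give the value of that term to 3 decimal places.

D, 12.042

Expected count for each of the 9 categories: 216/9 = 24.
A: (39 − 24)²/24 = 225/24 = 9.3750
B: (19 − 24)²/24 = 25/24 = 1.0417
C: (33 − 24)²/24 = 81/24 = 3.3750
D: (7 − 24)²/24 = 289/24 = 12.0417
E: (26 − 24)²/24 = 4/24 = 0.1667
F: (20 − 24)²/24 = 16/24 = 0.6667
G: (9 − 24)²/24 = 225/24 = 9.3750
H: (27 − 24)²/24 = 9/24 = 0.3750
I: (36 − 24)²/24 = 144/24 = 6.0000
The largest term is for D: 12.042.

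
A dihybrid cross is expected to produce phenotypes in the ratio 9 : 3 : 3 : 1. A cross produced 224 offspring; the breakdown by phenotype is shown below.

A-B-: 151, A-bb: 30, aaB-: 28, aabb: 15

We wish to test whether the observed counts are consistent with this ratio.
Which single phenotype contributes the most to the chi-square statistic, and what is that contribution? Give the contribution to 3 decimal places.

Ratio total = 16. Expected counts: 224×9/16 = 126, 224×3/16 = 42, 224×3/16 = 42, 224×1/16 = 14.
cat         O        E   (O−E)²/E
A-B-      151      126     4.9603
A-bb       30       42     3.4286
aaB-       28       42     4.6667
aabb       15       14     0.0714
The largest term is for A-B-: 4.960.

A-B-, 4.960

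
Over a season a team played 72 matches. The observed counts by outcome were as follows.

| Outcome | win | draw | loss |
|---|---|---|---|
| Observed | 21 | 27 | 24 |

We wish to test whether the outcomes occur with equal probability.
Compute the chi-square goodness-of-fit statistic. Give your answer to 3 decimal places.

Expected count for each of the 3 categories: 72/3 = 24.
cat         O        E   (O−E)²/E
win        21       24     0.3750
draw       27       24     0.3750
loss       24       24     0.0000
Sum = 0.750

0.750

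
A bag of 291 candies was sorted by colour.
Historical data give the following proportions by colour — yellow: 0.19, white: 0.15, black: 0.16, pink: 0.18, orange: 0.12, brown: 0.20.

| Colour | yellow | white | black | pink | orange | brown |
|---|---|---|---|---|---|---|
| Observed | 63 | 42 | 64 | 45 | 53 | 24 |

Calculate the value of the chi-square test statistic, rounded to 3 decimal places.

Expected counts E_i = n·p_i: 291×0.19 = 55.29, 291×0.15 = 43.65, 291×0.16 = 46.56, 291×0.18 = 52.38, 291×0.12 = 34.92, 291×0.20 = 58.2.
χ² = (63−55.29)²/55.29 + (42−43.65)²/43.65 + (64−46.56)²/46.56 + (45−52.38)²/52.38 + (53−34.92)²/34.92 + (24−58.2)²/58.2
   = 1.0751 + 0.0624 + 6.5325 + 1.0398 + 9.3610 + 20.0969
Sum = 38.168

38.168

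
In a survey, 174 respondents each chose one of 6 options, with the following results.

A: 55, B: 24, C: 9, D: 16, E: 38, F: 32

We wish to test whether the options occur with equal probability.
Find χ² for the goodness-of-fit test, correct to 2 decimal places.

46.90

Under H₀ each category has probability 1/6, so each expected count is 174/6 = 29.
A: (55 − 29)²/29 = 676/29 = 23.310
B: (24 − 29)²/29 = 25/29 = 0.862
C: (9 − 29)²/29 = 400/29 = 13.793
D: (16 − 29)²/29 = 169/29 = 5.828
E: (38 − 29)²/29 = 81/29 = 2.793
F: (32 − 29)²/29 = 9/29 = 0.310
Sum = 46.90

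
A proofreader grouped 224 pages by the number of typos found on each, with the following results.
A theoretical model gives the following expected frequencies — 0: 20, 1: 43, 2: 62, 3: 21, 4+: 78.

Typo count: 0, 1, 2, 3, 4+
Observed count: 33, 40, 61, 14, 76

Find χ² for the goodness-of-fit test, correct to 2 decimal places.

0: (33 − 20)²/20 = 169/20 = 8.450
1: (40 − 43)²/43 = 9/43 = 0.209
2: (61 − 62)²/62 = 1/62 = 0.016
3: (14 − 21)²/21 = 49/21 = 2.333
4+: (76 − 78)²/78 = 4/78 = 0.051
Sum = 11.06

11.06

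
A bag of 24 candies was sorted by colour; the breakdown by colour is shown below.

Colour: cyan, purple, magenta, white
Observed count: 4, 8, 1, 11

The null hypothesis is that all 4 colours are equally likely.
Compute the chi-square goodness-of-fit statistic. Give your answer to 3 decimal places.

Expected count for each of the 4 categories: 24/4 = 6.
cat          O        E   (O−E)²/E
cyan         4        6     0.6667
purple       8        6     0.6667
magenta      1        6     4.1667
white       11        6     4.1667
Sum = 9.667

9.667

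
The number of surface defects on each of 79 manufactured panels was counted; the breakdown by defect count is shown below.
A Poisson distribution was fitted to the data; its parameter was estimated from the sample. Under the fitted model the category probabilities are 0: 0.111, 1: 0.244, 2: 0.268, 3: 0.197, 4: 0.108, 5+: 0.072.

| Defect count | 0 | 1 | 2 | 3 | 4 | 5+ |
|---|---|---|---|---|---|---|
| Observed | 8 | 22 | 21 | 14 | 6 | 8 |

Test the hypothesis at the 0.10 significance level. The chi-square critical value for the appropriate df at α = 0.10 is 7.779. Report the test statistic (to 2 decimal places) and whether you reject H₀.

Expected counts E_i = n·p_i: 79×0.111 = 8.769, 79×0.244 = 19.276, 79×0.268 = 21.172, 79×0.197 = 15.563, 79×0.108 = 8.532, 79×0.072 = 5.688.
0: (8 − 8.769)²/8.769 = 0.591361/8.769 = 0.067
1: (22 − 19.276)²/19.276 = 7.420176/19.276 = 0.385
2: (21 − 21.172)²/21.172 = 0.029584/21.172 = 0.001
3: (14 − 15.563)²/15.563 = 2.442969/15.563 = 0.157
4: (6 − 8.532)²/8.532 = 6.411024/8.532 = 0.751
5+: (8 − 5.688)²/5.688 = 5.345344/5.688 = 0.940
Sum = 2.30
df = 4. Since 2.30 < 7.779, we do not reject H₀.

2.30; do not reject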